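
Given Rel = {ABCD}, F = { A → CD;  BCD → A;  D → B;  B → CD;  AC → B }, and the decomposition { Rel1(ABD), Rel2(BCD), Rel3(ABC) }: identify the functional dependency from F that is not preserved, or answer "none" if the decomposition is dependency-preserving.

none

A → CD: restricted closure across fragments reaches CD.
BCD → A: restricted closure across fragments reaches A.
D → B lies within Rel1.
B → CD lies within Rel2.
AC → B lies within Rel3.
Every dependency is enforceable on the fragments, so the decomposition is dependency-preserving.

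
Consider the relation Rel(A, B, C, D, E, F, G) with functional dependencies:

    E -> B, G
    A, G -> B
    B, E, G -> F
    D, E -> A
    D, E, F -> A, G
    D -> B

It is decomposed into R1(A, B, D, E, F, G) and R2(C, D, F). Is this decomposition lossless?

Common attributes: R1 ∩ R2 = {D, F}.
Closure of {D, F}: D → B applies, adding B. So (D, F)⁺ = {B, D, F}.
The closure contains neither all of R1 = {A, B, D, E, F, G} nor all of R2 = {C, D, F}, so the common attributes are not a superkey of either fragment. The join is lossy.

No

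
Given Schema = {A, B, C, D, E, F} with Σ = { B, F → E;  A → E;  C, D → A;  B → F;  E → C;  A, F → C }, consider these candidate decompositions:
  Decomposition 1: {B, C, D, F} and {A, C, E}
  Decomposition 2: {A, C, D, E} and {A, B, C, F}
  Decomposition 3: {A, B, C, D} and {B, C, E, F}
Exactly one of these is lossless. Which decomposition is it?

Decomposition 3

Decomposition 1: common = {C}, closure = {C} → lossy.
Decomposition 2: common = {A, C}, closure = {A, C, E} → lossy.
Decomposition 3: common = {B, C}, closure = {B, C, E, F} → lossless.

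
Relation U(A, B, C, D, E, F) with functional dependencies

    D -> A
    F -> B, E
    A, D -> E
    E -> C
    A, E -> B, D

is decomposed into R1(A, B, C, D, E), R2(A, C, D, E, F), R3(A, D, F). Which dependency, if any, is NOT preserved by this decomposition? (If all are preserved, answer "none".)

Check F → B, E: no single fragment contains all of {B, E, F}, and the restricted closure of {F} across the fragments never reaches {B, E}.
D → A is preserved.
A, D → E is preserved.
E → C is preserved.
A, E → B, D is preserved.

F -> B, E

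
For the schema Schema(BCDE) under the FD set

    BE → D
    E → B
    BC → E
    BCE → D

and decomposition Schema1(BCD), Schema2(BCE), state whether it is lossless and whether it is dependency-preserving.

lossless but not dependency-preserving

Lossless test: (BC)⁺ = {BCDE}, which contains all of one fragment — lossless.
Dependency preservation: the restricted closure of {BE} across the fragments never reaches {D}, so BE → D cannot be enforced without a join — not preserved.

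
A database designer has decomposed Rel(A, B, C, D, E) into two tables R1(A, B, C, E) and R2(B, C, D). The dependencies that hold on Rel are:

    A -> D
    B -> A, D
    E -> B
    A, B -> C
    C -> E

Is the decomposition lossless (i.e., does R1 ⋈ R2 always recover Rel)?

Yes

Common attributes: R1 ∩ R2 = {B, C}.
Closure of {B, C}: B → A, D applies, adding A, D; C → E applies, adding E. So (B, C)⁺ = {A, B, C, D, E}.
This closure contains every attribute of R1, so R1 ∩ R2 → R1. The join is lossless.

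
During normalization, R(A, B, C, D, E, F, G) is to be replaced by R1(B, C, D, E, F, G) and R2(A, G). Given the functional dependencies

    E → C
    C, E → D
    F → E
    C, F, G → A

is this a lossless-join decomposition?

Common attributes: R1 ∩ R2 = {G}.
No dependency enlarges {G}, so (G)⁺ = {G}.
The closure contains neither all of R1 = {B, C, D, E, F, G} nor all of R2 = {A, G}, so the common attributes are not a superkey of either fragment. The join is lossy.

No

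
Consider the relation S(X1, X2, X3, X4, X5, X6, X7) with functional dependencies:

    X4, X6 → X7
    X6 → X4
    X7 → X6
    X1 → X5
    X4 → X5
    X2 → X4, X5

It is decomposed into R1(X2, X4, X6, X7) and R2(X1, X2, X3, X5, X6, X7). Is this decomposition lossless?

Yes

Common attributes: R1 ∩ R2 = {X2, X6, X7}.
Closure of {X2, X6, X7}: X6 → X4 applies, adding X4; X4 → X5 applies, adding X5. So (X2, X6, X7)⁺ = {X2, X4, X5, X6, X7}.
This closure contains every attribute of R1, so R1 ∩ R2 → R1. The join is lossless.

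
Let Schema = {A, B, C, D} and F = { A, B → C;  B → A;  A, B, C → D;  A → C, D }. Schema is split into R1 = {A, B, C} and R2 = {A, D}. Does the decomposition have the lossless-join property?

Yes

Common attributes: R1 ∩ R2 = {A}.
Closure of {A}: A → C, D applies, adding C, D. So (A)⁺ = {A, C, D}.
This closure contains every attribute of R2, so R1 ∩ R2 → R2. The join is lossless.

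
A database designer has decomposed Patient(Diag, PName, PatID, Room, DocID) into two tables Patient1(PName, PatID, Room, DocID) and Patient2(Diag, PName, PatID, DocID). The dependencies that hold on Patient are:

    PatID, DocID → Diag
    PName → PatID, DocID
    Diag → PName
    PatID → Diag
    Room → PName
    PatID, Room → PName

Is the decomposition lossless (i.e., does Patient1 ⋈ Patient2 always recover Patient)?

Yes

Common attributes: Patient1 ∩ Patient2 = {PName, PatID, DocID}.
Closure of {PName, PatID, DocID}: PatID, DocID → Diag applies, adding Diag. So (PName, PatID, DocID)⁺ = {Diag, PName, PatID, DocID}.
This closure contains every attribute of Patient2, so Patient1 ∩ Patient2 → Patient2. The join is lossless.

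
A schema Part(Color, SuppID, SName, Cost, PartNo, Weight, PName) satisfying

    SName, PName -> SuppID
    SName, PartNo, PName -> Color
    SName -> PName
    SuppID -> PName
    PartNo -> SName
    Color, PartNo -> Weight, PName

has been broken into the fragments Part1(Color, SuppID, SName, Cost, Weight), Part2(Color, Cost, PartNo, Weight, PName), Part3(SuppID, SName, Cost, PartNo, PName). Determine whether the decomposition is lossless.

Yes

Chase test. Columns are Color, SuppID, SName, Cost, PartNo, Weight, PName; row i has aⱼ where attribute j ∈ Parti, else bᵢⱼ.
Initial tableau (one row per fragment):
  row 1: a1 a2 a3 a4 b15 a6 b17
  row 2: a1 b22 b23 a4 a5 a6 a7
  row 3: b31 a2 a3 a4 a5 b36 a7
Rows 1 and 3 agree on SName; apply SName→PName and equate their PName entries.
Rows 2 and 3 agree on PartNo; apply PartNo→SName and equate their SName entries.
Rows 1 and 2 agree on SName, PName; apply SName, PName→SuppID and equate their SuppID entries.
Rows 2 and 3 agree on SName, PartNo, PName; apply SName, PartNo, PName→Color and equate their Color entries.
Rows 2 and 3 agree on Color, PartNo; apply Color, PartNo→Weight, PName and equate their Weight, PName entries.
Row 2 is now all distinguished symbols — the join is lossless.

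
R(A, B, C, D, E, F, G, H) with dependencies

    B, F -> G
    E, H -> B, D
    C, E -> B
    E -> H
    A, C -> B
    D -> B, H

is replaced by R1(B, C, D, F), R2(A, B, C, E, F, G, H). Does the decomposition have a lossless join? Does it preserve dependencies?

Lossless test: (B, C, F)⁺ = {B, C, F, G}, which is a superkey of neither fragment — lossy.
Dependency preservation: the restricted closure of {E, H} across the fragments never reaches {B, D}, so E, H → B, D cannot be enforced without a join — not preserved.

lossy and not dependency-preserving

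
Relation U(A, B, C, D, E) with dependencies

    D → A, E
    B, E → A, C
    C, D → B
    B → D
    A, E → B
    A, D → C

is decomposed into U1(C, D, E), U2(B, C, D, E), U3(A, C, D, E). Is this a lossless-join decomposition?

Chase test. Columns are A, B, C, D, E; row i has aⱼ where attribute j ∈ Ui, else bᵢⱼ.
Initial tableau (one row per fragment):
  row 1: b11 b12 a3 a4 a5
  row 2: b21 a2 a3 a4 a5
  row 3: a1 b32 a3 a4 a5
Rows 1 and 2 agree on D; apply D→A, E and equate their A, E entries.
Rows 1 and 3 agree on D; apply D→A, E and equate their A, E entries.
Rows 1 and 2 agree on C, D; apply C, D→B and equate their B entries.
Rows 1 and 3 agree on C, D; apply C, D→B and equate their B entries.
Row 1 is now all distinguished symbols — the join is lossless.

Yes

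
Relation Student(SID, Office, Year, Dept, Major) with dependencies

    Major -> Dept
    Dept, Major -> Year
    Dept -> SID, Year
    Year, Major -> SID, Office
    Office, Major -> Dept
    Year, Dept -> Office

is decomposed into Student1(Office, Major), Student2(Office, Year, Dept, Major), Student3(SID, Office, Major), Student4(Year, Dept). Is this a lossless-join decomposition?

Yes

Chase test. Columns are SID, Office, Year, Dept, Major; row i has aⱼ where attribute j ∈ Studenti, else bᵢⱼ.
Initial tableau (one row per fragment):
  row 1: b11 a2 b13 b14 a5
  row 2: b21 a2 a3 a4 a5
  row 3: a1 a2 b33 b34 a5
  row 4: b41 b42 a3 a4 b45
Rows 1 and 2 agree on Major; apply Major→Dept and equate their Dept entries.
Rows 1 and 3 agree on Major; apply Major→Dept and equate their Dept entries.
Rows 1 and 2 agree on Dept, Major; apply Dept, Major→Year and equate their Year entries.
Rows 1 and 3 agree on Dept, Major; apply Dept, Major→Year and equate their Year entries.
Rows 1 and 2 agree on Dept; apply Dept→SID, Year and equate their SID, Year entries.
Rows 1 and 3 agree on Dept; apply Dept→SID, Year and equate their SID, Year entries.
Rows 1 and 4 agree on Dept; apply Dept→SID, Year and equate their SID, Year entries.
Rows 1 and 4 agree on Year, Dept; apply Year, Dept→Office and equate their Office entries.
Row 1 is now all distinguished symbols — the join is lossless.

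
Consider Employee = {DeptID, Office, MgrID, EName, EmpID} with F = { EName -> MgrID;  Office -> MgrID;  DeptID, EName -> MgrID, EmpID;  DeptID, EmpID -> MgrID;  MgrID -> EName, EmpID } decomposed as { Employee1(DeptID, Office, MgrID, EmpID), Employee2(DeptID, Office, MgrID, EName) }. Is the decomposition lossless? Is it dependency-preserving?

Lossless test: (DeptID, Office, MgrID)⁺ = {DeptID, Office, MgrID, EName, EmpID}, which contains all of one fragment — lossless.
Dependency preservation: DeptID, EName → MgrID, EmpID; MgrID → EName, EmpID are not contained in any single fragment, but the restricted closure of each left-hand side across the fragments still reaches the right-hand side; the remaining FDs each lie inside some fragment. All dependencies are preserved.

lossless and dependency-preserving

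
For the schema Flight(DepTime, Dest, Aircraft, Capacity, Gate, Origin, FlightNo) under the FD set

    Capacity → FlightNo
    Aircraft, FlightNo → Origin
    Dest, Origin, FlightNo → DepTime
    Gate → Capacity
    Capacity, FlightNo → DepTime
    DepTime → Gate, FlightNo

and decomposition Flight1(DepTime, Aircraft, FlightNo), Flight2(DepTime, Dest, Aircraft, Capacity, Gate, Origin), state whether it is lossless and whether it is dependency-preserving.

lossless but not dependency-preserving

Lossless test: (DepTime, Aircraft)⁺ = {DepTime, Aircraft, Capacity, Gate, Origin, FlightNo}, which contains all of one fragment — lossless.
Dependency preservation: the restricted closure of {Aircraft, FlightNo} across the fragments never reaches {Origin}, so Aircraft, FlightNo → Origin cannot be enforced without a join — not preserved.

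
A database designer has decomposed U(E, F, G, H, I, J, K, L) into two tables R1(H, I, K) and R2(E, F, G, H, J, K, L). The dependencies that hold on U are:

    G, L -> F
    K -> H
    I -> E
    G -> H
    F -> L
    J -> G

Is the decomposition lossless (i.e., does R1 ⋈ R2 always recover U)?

Common attributes: R1 ∩ R2 = {H, K}.
No dependency enlarges {H, K}, so (H, K)⁺ = {H, K}.
The closure contains neither all of R1 = {H, I, K} nor all of R2 = {E, F, G, H, J, K, L}, so the common attributes are not a superkey of either fragment. The join is lossy.

No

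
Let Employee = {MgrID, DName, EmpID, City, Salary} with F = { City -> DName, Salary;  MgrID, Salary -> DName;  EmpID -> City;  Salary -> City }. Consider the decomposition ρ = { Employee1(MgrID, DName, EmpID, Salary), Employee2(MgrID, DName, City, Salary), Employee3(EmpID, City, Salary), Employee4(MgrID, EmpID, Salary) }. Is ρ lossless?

Chase test. Columns are MgrID, DName, EmpID, City, Salary; row i has aⱼ where attribute j ∈ Employeei, else bᵢⱼ.
Initial tableau (one row per fragment):
  row 1: a1 a2 a3 b14 a5
  row 2: a1 a2 b23 a4 a5
  row 3: b31 b32 a3 a4 a5
  row 4: a1 b42 a3 b44 a5
Rows 2 and 3 agree on City; apply City→DName, Salary and equate their DName, Salary entries.
Rows 1 and 4 agree on MgrID, Salary; apply MgrID, Salary→DName and equate their DName entries.
Rows 1 and 3 agree on EmpID; apply EmpID→City and equate their City entries.
Rows 1 and 4 agree on EmpID; apply EmpID→City and equate their City entries.
Row 1 is now all distinguished symbols — the join is lossless.

Yes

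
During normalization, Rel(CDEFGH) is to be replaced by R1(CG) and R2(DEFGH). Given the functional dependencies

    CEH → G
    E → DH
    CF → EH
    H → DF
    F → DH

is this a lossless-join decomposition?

Common attributes: R1 ∩ R2 = {G}.
No dependency enlarges {G}, so (G)⁺ = {G}.
The closure contains neither all of R1 = {CG} nor all of R2 = {DEFGH}, so the common attributes are not a superkey of either fragment. The join is lossy.

No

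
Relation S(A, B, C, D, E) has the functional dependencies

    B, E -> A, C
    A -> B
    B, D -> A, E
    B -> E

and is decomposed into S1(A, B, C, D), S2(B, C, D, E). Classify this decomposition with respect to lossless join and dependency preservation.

lossless and dependency-preserving

Lossless test: (B, C, D)⁺ = {A, B, C, D, E}, which contains all of one fragment — lossless.
Dependency preservation: B, E → A, C; B, D → A, E are not contained in any single fragment, but the restricted closure of each left-hand side across the fragments still reaches the right-hand side; the remaining FDs each lie inside some fragment. All dependencies are preserved.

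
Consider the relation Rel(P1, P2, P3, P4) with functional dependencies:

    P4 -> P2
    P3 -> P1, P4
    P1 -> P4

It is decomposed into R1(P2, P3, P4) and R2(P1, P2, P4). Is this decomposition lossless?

Common attributes: R1 ∩ R2 = {P2, P4}.
No dependency enlarges {P2, P4}, so (P2, P4)⁺ = {P2, P4}.
The closure contains neither all of R1 = {P2, P3, P4} nor all of R2 = {P1, P2, P4}, so the common attributes are not a superkey of either fragment. The join is lossy.

No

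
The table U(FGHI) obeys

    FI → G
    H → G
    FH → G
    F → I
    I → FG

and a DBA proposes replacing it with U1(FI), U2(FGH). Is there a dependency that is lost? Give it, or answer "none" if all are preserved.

none

FI → G: restricted closure across fragments reaches G.
H → G lies within U2.
FH → G lies within U2.
F → I lies within U1.
I → FG: restricted closure across fragments reaches FG.
Every dependency is enforceable on the fragments, so the decomposition is dependency-preserving.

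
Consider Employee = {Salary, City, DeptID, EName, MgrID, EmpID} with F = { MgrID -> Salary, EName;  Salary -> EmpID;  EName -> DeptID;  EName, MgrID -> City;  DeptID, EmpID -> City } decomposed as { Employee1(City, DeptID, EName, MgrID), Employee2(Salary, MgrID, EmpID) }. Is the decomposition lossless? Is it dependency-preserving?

Lossless test: (MgrID)⁺ = {Salary, City, DeptID, EName, MgrID, EmpID}, which contains all of one fragment — lossless.
Dependency preservation: the restricted closure of {DeptID, EmpID} across the fragments never reaches {City}, so DeptID, EmpID → City cannot be enforced without a join — not preserved.

lossless but not dependency-preserving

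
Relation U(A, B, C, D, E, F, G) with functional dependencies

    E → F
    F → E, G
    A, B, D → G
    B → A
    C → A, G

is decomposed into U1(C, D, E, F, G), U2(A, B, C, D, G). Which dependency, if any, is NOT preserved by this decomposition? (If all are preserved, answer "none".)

none

E → F lies within U1.
F → E, G lies within U1.
A, B, D → G lies within U2.
B → A lies within U2.
C → A, G lies within U2.
Every dependency is enforceable on the fragments, so the decomposition is dependency-preserving.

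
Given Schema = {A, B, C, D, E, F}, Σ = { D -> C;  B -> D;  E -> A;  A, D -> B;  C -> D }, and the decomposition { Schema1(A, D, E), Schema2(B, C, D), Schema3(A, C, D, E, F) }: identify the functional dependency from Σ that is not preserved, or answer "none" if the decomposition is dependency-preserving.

Check A, D → B: no single fragment contains all of {A, B, D}, and the restricted closure of {A, D} across the fragments never reaches {B}.
D → C is preserved.
B → D is preserved.
E → A is preserved.
C → D is preserved.

A, D -> B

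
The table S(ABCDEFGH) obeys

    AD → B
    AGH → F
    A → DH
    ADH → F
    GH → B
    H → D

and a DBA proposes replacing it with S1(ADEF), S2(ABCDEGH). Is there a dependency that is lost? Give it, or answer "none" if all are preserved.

AD → B lies within S2.
AGH → F: restricted closure across fragments reaches F.
A → DH lies within S2.
ADH → F: restricted closure across fragments reaches F.
GH → B lies within S2.
H → D lies within S2.
Every dependency is enforceable on the fragments, so the decomposition is dependency-preserving.

none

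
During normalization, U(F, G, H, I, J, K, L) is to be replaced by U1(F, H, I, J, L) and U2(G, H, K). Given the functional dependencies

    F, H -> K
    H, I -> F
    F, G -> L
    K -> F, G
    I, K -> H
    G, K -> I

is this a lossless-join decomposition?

No

Common attributes: U1 ∩ U2 = {H}.
No dependency enlarges {H}, so (H)⁺ = {H}.
The closure contains neither all of U1 = {F, H, I, J, L} nor all of U2 = {G, H, K}, so the common attributes are not a superkey of either fragment. The join is lossy.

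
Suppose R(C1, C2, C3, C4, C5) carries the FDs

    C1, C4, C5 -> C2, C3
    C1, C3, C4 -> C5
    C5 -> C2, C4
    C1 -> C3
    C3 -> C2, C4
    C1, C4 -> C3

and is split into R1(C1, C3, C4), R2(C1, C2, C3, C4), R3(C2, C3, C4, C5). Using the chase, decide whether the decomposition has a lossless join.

No

Chase test. Columns are C1, C2, C3, C4, C5; row i has aⱼ where attribute j ∈ Ri, else bᵢⱼ.
Initial tableau (one row per fragment):
  row 1: a1 b12 a3 a4 b15
  row 2: a1 a2 a3 a4 b25
  row 3: b31 a2 a3 a4 a5
Rows 1 and 2 agree on C1, C3, C4; apply C1, C3, C4→C5 and equate their C5 entries.
Rows 1 and 2 agree on C5; apply C5→C2, C4 and equate their C2, C4 entries.
No row becomes fully distinguished — the join is lossy.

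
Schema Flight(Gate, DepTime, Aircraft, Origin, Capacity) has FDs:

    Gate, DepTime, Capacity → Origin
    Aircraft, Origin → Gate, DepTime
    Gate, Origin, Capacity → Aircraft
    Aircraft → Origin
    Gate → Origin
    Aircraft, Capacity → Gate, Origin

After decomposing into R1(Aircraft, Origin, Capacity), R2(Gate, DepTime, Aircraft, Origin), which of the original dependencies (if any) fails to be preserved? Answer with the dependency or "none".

Gate, Origin, Capacity → Aircraft

Check Gate, Origin, Capacity → Aircraft: no single fragment contains all of {Gate, Aircraft, Origin, Capacity}, and the restricted closure of {Gate, Origin, Capacity} across the fragments never reaches {Aircraft}.
Gate, DepTime, Capacity → Origin is preserved.
Aircraft, Origin → Gate, DepTime is preserved.
Aircraft → Origin is preserved.
Gate → Origin is preserved.
Aircraft, Capacity → Gate, Origin is preserved.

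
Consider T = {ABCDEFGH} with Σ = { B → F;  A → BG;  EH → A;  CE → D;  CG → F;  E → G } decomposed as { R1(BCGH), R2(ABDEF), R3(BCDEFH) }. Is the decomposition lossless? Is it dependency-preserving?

Lossless test (chase): Rows 1 and 2 agree on B; apply B→F and equate their F entries. Rows 2 and 3 agree on E; apply E→G and equate their G entries. No row becomes fully distinguished — the join is lossy.
Dependency preservation: the restricted closure of {A} across the fragments never reaches {BG}, so A → BG cannot be enforced without a join — not preserved.

lossy and not dependency-preserving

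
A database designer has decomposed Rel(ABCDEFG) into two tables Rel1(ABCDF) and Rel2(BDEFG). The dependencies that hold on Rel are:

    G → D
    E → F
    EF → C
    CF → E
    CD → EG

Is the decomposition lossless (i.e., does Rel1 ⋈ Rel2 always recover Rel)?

Common attributes: Rel1 ∩ Rel2 = {BDF}.
No dependency enlarges {BDF}, so (BDF)⁺ = {BDF}.
The closure contains neither all of Rel1 = {ABCDF} nor all of Rel2 = {BDEFG}, so the common attributes are not a superkey of either fragment. The join is lossy.

No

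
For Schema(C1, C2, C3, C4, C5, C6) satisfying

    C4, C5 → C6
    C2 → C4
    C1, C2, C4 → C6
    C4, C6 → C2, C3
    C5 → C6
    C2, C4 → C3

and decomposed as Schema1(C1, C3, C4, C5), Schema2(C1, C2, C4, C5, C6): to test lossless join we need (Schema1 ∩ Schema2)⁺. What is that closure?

Schema1 ∩ Schema2 = {C1, C4, C5}.
C4, C5 → C6 applies, adding C6
C4, C6 → C2, C3 applies, adding C2, C3
Closure: {C1, C2, C3, C4, C5, C6}.

C1, C2, C3, C4, C5, C6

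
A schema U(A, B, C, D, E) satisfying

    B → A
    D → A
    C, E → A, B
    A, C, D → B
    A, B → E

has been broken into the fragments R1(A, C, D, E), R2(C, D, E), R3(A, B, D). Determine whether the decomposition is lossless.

No

Chase test. Columns are A, B, C, D, E; row i has aⱼ where attribute j ∈ Ri, else bᵢⱼ.
Initial tableau (one row per fragment):
  row 1: a1 b12 a3 a4 a5
  row 2: b21 b22 a3 a4 a5
  row 3: a1 a2 b33 a4 b35
Rows 1 and 2 agree on D; apply D→A and equate their A entries.
Rows 1 and 2 agree on C, E; apply C, E→A, B and equate their A, B entries.
No row becomes fully distinguished — the join is lossy.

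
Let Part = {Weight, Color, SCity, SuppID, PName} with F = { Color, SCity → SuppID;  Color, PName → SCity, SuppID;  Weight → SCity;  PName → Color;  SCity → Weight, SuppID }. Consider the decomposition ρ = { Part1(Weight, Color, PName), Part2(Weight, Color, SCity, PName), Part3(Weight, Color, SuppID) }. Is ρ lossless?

Chase test. Columns are Weight, Color, SCity, SuppID, PName; row i has aⱼ where attribute j ∈ Parti, else bᵢⱼ.
Initial tableau (one row per fragment):
  row 1: a1 a2 b13 b14 a5
  row 2: a1 a2 a3 b24 a5
  row 3: a1 a2 b33 a4 b35
Rows 1 and 2 agree on Color, PName; apply Color, PName→SCity, SuppID and equate their SCity, SuppID entries.
Rows 1 and 3 agree on Weight; apply Weight→SCity and equate their SCity entries.
Rows 1 and 3 agree on SCity; apply SCity→Weight, SuppID and equate their Weight, SuppID entries.
Row 1 is now all distinguished symbols — the join is lossless.

Yes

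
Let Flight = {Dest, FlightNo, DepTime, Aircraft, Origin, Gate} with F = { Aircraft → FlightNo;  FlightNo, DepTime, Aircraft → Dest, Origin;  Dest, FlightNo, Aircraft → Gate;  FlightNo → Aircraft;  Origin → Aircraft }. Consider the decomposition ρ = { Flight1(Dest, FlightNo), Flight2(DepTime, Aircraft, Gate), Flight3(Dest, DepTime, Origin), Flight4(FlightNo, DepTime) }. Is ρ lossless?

Chase test. Columns are Dest, FlightNo, DepTime, Aircraft, Origin, Gate; row i has aⱼ where attribute j ∈ Flighti, else bᵢⱼ.
Initial tableau (one row per fragment):
  row 1: a1 a2 b13 b14 b15 b16
  row 2: b21 b22 a3 a4 b25 a6
  row 3: a1 b32 a3 b34 a5 b36
  row 4: b41 a2 a3 b44 b45 b46
Rows 1 and 4 agree on FlightNo; apply FlightNo→Aircraft and equate their Aircraft entries.
No row becomes fully distinguished — the join is lossy.

No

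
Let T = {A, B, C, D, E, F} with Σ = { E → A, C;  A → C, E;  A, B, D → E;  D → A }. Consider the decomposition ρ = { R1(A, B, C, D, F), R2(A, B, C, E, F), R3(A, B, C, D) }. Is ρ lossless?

Chase test. Columns are A, B, C, D, E, F; row i has aⱼ where attribute j ∈ Ri, else bᵢⱼ.
Initial tableau (one row per fragment):
  row 1: a1 a2 a3 a4 b15 a6
  row 2: a1 a2 a3 b24 a5 a6
  row 3: a1 a2 a3 a4 b35 b36
Rows 1 and 2 agree on A; apply A→C, E and equate their C, E entries.
Rows 1 and 3 agree on A; apply A→C, E and equate their C, E entries.
Row 1 is now all distinguished symbols — the join is lossless.

Yes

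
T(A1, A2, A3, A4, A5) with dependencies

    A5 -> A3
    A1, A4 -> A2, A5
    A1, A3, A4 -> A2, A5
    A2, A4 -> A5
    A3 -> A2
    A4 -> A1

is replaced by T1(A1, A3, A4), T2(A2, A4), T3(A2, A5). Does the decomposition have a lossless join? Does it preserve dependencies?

Lossless test (chase): Rows 1 and 2 agree on A4; apply A4→A1 and equate their A1 entries. Rows 1 and 2 agree on A1, A4; apply A1, A4→A2, A5 and equate their A2, A5 entries. Rows 1 and 2 agree on A5; apply A5→A3 and equate their A3 entries. No row becomes fully distinguished — the join is lossy.
Dependency preservation: the restricted closure of {A5} across the fragments never reaches {A3}, so A5 → A3 cannot be enforced without a join — not preserved.

lossy and not dependency-preserving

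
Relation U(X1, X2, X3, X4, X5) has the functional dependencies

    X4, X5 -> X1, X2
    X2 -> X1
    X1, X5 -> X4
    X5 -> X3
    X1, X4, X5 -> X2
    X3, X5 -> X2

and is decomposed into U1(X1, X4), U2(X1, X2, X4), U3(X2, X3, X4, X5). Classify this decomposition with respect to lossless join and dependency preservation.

Lossless test (chase): Rows 2 and 3 agree on X2; apply X2→X1 and equate their X1 entries. Row 3 is now all distinguished symbols — the join is lossless.
Dependency preservation: X4, X5 → X1, X2; X1, X5 → X4; X1, X4, X5 → X2 are not contained in any single fragment, but the restricted closure of each left-hand side across the fragments still reaches the right-hand side; the remaining FDs each lie inside some fragment. All dependencies are preserved.

lossless and dependency-preserving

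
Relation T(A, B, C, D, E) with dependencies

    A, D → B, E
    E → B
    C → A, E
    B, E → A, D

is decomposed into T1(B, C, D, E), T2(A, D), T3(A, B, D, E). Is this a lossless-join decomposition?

Yes

Chase test. Columns are A, B, C, D, E; row i has aⱼ where attribute j ∈ Ti, else bᵢⱼ.
Initial tableau (one row per fragment):
  row 1: b11 a2 a3 a4 a5
  row 2: a1 b22 b23 a4 b25
  row 3: a1 a2 b33 a4 a5
Rows 2 and 3 agree on A, D; apply A, D→B, E and equate their B, E entries.
Rows 1 and 2 agree on B, E; apply B, E→A, D and equate their A, D entries.
Row 1 is now all distinguished symbols — the join is lossless.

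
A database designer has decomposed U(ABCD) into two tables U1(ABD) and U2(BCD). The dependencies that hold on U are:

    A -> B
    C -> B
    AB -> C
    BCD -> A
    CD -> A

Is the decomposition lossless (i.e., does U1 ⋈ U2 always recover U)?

No

Common attributes: U1 ∩ U2 = {BD}.
No dependency enlarges {BD}, so (BD)⁺ = {BD}.
The closure contains neither all of U1 = {ABD} nor all of U2 = {BCD}, so the common attributes are not a superkey of either fragment. The join is lossy.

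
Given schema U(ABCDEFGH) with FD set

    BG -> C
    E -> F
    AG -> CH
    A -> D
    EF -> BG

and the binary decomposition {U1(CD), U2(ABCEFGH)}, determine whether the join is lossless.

No

Common attributes: U1 ∩ U2 = {C}.
No dependency enlarges {C}, so (C)⁺ = {C}.
The closure contains neither all of U1 = {CD} nor all of U2 = {ABCEFGH}, so the common attributes are not a superkey of either fragment. The join is lossy.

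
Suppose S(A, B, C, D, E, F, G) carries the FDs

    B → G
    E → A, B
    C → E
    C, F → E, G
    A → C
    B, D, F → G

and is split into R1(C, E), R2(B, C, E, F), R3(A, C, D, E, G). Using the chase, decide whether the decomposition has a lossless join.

Chase test. Columns are A, B, C, D, E, F, G; row i has aⱼ where attribute j ∈ Ri, else bᵢⱼ.
Initial tableau (one row per fragment):
  row 1: b11 b12 a3 b14 a5 b16 b17
  row 2: b21 a2 a3 b24 a5 a6 b27
  row 3: a1 b32 a3 a4 a5 b36 a7
Rows 1 and 2 agree on E; apply E→A, B and equate their A, B entries.
Rows 1 and 3 agree on E; apply E→A, B and equate their A, B entries.
Rows 1 and 2 agree on B; apply B→G and equate their G entries.
Rows 1 and 3 agree on B; apply B→G and equate their G entries.
No row becomes fully distinguished — the join is lossy.

No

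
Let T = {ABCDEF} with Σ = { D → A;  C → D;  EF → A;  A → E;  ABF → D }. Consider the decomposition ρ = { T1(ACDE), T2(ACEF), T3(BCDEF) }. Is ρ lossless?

Chase test. Columns are ABCDEF; row i has aⱼ where attribute j ∈ Ti, else bᵢⱼ.
Initial tableau (one row per fragment):
  row 1: a1 b12 a3 a4 a5 b16
  row 2: a1 b22 a3 b24 a5 a6
  row 3: b31 a2 a3 a4 a5 a6
Rows 1 and 3 agree on D; apply D→A and equate their A entries.
Rows 1 and 2 agree on C; apply C→D and equate their D entries.
Row 3 is now all distinguished symbols — the join is lossless.

Yes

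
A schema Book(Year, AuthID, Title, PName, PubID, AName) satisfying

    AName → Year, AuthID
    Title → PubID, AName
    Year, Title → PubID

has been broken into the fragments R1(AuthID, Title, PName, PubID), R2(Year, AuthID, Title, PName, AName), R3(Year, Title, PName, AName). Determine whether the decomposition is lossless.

Chase test. Columns are Year, AuthID, Title, PName, PubID, AName; row i has aⱼ where attribute j ∈ Ri, else bᵢⱼ.
Initial tableau (one row per fragment):
  row 1: b11 a2 a3 a4 a5 b16
  row 2: a1 a2 a3 a4 b25 a6
  row 3: a1 b32 a3 a4 b35 a6
Rows 2 and 3 agree on AName; apply AName→Year, AuthID and equate their Year, AuthID entries.
Rows 1 and 2 agree on Title; apply Title→PubID, AName and equate their PubID, AName entries.
Rows 1 and 3 agree on Title; apply Title→PubID, AName and equate their PubID, AName entries.
Rows 1 and 2 agree on AName; apply AName→Year, AuthID and equate their Year, AuthID entries.
Row 1 is now all distinguished symbols — the join is lossless.

Yes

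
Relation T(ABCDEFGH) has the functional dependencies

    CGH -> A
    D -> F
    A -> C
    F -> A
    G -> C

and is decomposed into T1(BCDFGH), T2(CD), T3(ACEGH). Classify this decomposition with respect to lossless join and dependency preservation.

lossy and not dependency-preserving

Lossless test (chase): Rows 1 and 3 agree on CGH; apply CGH→A and equate their A entries. Rows 1 and 2 agree on D; apply D→F and equate their F entries. Rows 1 and 2 agree on F; apply F→A and equate their A entries. No row becomes fully distinguished — the join is lossy.
Dependency preservation: the restricted closure of {F} across the fragments never reaches {A}, so F → A cannot be enforced without a join — not preserved.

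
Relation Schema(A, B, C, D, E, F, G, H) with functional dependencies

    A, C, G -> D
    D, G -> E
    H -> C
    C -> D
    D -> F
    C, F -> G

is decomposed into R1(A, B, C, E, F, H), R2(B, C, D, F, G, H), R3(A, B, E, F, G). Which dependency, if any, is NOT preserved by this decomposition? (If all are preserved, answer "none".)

D, G -> E

Check D, G → E: no single fragment contains all of {D, E, G}, and the restricted closure of {D, G} across the fragments never reaches {E}.
A, C, G → D is preserved.
H → C is preserved.
C → D is preserved.
D → F is preserved.
C, F → G is preserved.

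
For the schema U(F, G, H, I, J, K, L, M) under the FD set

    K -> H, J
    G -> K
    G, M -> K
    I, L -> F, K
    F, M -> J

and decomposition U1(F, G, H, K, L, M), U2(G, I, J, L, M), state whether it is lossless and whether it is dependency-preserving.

lossy and not dependency-preserving

Lossless test: (G, L, M)⁺ = {G, H, J, K, L, M}, which is a superkey of neither fragment — lossy.
Dependency preservation: the restricted closure of {K} across the fragments never reaches {H, J}, so K → H, J cannot be enforced without a join — not preserved.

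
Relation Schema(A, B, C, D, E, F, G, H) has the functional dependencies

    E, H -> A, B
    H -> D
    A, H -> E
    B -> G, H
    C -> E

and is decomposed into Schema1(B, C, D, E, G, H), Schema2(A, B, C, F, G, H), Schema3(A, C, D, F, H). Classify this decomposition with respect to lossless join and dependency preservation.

Lossless test (chase): Rows 1 and 2 agree on H; apply H→D and equate their D entries. Rows 2 and 3 agree on A, H; apply A, H→E and equate their E entries. Rows 1 and 2 agree on C; apply C→E and equate their E entries. Rows 1 and 2 agree on E, H; apply E, H→A, B and equate their A, B entries. Rows 1 and 3 agree on E, H; apply E, H→A, B and equate their A, B entries. Rows 1 and 3 agree on B; apply B→G, H and equate their G, H entries. Row 2 is now all distinguished symbols — the join is lossless.
Dependency preservation: the restricted closure of {E, H} across the fragments never reaches {A, B}, so E, H → A, B cannot be enforced without a join — not preserved.

lossless but not dependency-preserving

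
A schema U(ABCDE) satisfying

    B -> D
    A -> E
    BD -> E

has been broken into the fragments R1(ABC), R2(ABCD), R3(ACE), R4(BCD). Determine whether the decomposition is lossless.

Yes

Chase test. Columns are ABCDE; row i has aⱼ where attribute j ∈ Ri, else bᵢⱼ.
Initial tableau (one row per fragment):
  row 1: a1 a2 a3 b14 b15
  row 2: a1 a2 a3 a4 b25
  row 3: a1 b32 a3 b34 a5
  row 4: b41 a2 a3 a4 b45
Rows 1 and 2 agree on B; apply B→D and equate their D entries.
Rows 1 and 2 agree on A; apply A→E and equate their E entries.
Rows 1 and 3 agree on A; apply A→E and equate their E entries.
Rows 1 and 4 agree on BD; apply BD→E and equate their E entries.
Row 1 is now all distinguished symbols — the join is lossless.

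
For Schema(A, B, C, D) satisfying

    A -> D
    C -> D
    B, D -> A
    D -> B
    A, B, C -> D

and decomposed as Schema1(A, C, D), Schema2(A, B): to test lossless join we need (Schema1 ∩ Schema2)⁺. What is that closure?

Schema1 ∩ Schema2 = {A}.
A → D applies, adding D
D → B applies, adding B
Closure: {A, B, D}.

A, B, D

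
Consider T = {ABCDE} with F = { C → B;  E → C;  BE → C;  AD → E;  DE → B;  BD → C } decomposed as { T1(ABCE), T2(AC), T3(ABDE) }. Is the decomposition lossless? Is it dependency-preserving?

lossless but not dependency-preserving

Lossless test (chase): Rows 1 and 2 agree on C; apply C→B and equate their B entries. Rows 1 and 3 agree on E; apply E→C and equate their C entries. Row 3 is now all distinguished symbols — the join is lossless.
Dependency preservation: the restricted closure of {BD} across the fragments never reaches {C}, so BD → C cannot be enforced without a join — not preserved.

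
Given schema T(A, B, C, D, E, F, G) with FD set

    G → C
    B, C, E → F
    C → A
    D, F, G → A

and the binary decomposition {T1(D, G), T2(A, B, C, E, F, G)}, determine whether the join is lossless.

No

Common attributes: T1 ∩ T2 = {G}.
Closure of {G}: G → C applies, adding C; C → A applies, adding A. So (G)⁺ = {A, C, G}.
The closure contains neither all of T1 = {D, G} nor all of T2 = {A, B, C, E, F, G}, so the common attributes are not a superkey of either fragment. The join is lossy.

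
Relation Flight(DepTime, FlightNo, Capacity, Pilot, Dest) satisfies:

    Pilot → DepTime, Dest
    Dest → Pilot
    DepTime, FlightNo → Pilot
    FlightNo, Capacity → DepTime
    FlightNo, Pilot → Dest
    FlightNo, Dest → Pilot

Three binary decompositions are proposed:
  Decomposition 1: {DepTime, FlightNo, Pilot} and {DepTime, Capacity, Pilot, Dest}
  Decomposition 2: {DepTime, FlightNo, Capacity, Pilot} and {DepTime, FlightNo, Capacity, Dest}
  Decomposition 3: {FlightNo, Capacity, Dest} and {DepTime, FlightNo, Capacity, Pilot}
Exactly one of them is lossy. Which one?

Decomposition 1: common = {DepTime, Pilot}, closure = {DepTime, Pilot, Dest} → lossy.
Decomposition 2: common = {DepTime, FlightNo, Capacity}, closure = {DepTime, FlightNo, Capacity, Pilot, Dest} → lossless.
Decomposition 3: common = {FlightNo, Capacity}, closure = {DepTime, FlightNo, Capacity, Pilot, Dest} → lossless.

Decomposition 1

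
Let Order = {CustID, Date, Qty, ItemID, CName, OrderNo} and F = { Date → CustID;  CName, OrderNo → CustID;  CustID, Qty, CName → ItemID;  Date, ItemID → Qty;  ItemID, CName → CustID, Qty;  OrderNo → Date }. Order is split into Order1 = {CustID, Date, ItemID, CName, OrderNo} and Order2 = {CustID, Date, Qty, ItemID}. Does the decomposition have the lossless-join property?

Yes

Common attributes: Order1 ∩ Order2 = {CustID, Date, ItemID}.
Closure of {CustID, Date, ItemID}: Date, ItemID → Qty applies, adding Qty. So (CustID, Date, ItemID)⁺ = {CustID, Date, Qty, ItemID}.
This closure contains every attribute of Order2, so Order1 ∩ Order2 → Order2. The join is lossless.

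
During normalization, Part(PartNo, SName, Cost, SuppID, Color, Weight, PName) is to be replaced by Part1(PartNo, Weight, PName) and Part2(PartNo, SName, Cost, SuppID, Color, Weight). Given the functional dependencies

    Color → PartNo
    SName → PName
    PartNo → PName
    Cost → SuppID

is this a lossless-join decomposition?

Common attributes: Part1 ∩ Part2 = {PartNo, Weight}.
Closure of {PartNo, Weight}: PartNo → PName applies, adding PName. So (PartNo, Weight)⁺ = {PartNo, Weight, PName}.
This closure contains every attribute of Part1, so Part1 ∩ Part2 → Part1. The join is lossless.

Yes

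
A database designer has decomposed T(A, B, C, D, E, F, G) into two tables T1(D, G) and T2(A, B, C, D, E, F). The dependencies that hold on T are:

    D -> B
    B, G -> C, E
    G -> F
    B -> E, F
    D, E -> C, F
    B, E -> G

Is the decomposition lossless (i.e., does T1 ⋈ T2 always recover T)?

Yes

Common attributes: T1 ∩ T2 = {D}.
Closure of {D}: D → B applies, adding B; B → E, F applies, adding E, F; D, E → C, F applies, adding C; B, E → G applies, adding G. So (D)⁺ = {B, C, D, E, F, G}.
This closure contains every attribute of T1, so T1 ∩ T2 → T1. The join is lossless.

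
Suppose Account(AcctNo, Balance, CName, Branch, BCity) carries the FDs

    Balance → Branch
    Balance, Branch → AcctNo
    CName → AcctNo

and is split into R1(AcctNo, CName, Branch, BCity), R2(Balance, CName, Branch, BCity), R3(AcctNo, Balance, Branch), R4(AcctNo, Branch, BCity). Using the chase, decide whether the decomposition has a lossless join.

Yes

Chase test. Columns are AcctNo, Balance, CName, Branch, BCity; row i has aⱼ where attribute j ∈ Ri, else bᵢⱼ.
Initial tableau (one row per fragment):
  row 1: a1 b12 a3 a4 a5
  row 2: b21 a2 a3 a4 a5
  row 3: a1 a2 b33 a4 b35
  row 4: a1 b42 b43 a4 a5
Rows 2 and 3 agree on Balance, Branch; apply Balance, Branch→AcctNo and equate their AcctNo entries.
Row 2 is now all distinguished symbols — the join is lossless.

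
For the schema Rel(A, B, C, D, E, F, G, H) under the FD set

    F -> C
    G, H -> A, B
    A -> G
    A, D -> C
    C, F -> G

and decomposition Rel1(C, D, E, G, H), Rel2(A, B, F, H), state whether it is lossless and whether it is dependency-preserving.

Lossless test: (H)⁺ = {H}, which is a superkey of neither fragment — lossy.
Dependency preservation: the restricted closure of {F} across the fragments never reaches {C}, so F → C cannot be enforced without a join — not preserved.

lossy and not dependency-preserving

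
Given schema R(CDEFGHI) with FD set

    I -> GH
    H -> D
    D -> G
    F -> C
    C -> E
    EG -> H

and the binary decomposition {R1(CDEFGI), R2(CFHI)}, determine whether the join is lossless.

Common attributes: R1 ∩ R2 = {CFI}.
Closure of {CFI}: I → GH applies, adding GH; H → D applies, adding D; C → E applies, adding E. So (CFI)⁺ = {CDEFGHI}.
This closure contains every attribute of R1, so R1 ∩ R2 → R1. The join is lossless.

Yes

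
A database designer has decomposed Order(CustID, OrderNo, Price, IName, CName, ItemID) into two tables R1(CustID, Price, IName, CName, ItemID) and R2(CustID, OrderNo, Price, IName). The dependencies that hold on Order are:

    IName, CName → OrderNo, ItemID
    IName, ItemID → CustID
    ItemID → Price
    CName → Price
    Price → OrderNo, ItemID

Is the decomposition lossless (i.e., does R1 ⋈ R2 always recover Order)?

Yes

Common attributes: R1 ∩ R2 = {CustID, Price, IName}.
Closure of {CustID, Price, IName}: Price → OrderNo, ItemID applies, adding OrderNo, ItemID. So (CustID, Price, IName)⁺ = {CustID, OrderNo, Price, IName, ItemID}.
This closure contains every attribute of R2, so R1 ∩ R2 → R2. The join is lossless.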